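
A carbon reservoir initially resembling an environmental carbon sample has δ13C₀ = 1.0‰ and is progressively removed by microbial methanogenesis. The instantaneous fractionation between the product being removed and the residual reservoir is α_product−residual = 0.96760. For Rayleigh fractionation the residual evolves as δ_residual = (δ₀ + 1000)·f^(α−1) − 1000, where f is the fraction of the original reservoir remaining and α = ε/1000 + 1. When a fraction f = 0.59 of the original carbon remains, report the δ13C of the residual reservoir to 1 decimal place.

18.3‰

Rayleigh residual: δ_res = (δ₀ + 1000)·f^(α−1) − 1000
α − 1 = -0.03240
f^(α−1) = 0.59^(-0.03240) = 1.017242
δ_res = (1.0 + 1000) × 1.017242 − 1000 = 1018.260 − 1000 = 18.26‰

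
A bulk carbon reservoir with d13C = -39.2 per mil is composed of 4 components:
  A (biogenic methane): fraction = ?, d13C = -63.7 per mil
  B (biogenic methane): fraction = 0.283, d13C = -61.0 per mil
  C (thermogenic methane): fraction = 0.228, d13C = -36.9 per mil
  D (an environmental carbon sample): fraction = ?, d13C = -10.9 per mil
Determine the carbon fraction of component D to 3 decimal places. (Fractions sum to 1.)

0.334

Let f_D and f_A be the unknown fractions; fractions sum to 1 so f_D + f_A = 0.489.
Mass balance: Σ fᵢ·δᵢ = δ_bulk ⇒ f_D·(-10.9) + f_A·(-63.7) = -39.2 − (-25.676) = -13.524
Substitute f_A = 0.489 − f_D:
f_D·(-10.9 − -63.7) = -13.524 − 0.489×(-63.7) = 17.625
f_D = 17.625 / 52.8 = 0.3338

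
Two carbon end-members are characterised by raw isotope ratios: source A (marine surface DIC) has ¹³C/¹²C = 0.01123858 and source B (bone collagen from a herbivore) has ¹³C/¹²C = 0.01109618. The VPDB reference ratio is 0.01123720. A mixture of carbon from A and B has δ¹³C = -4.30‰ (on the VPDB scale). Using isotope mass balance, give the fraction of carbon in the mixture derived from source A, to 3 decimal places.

δ_A = (0.01123858/0.01123720 − 1)×1000 = (1.000123 − 1)×1000 = 0.123‰
δ_B = (0.01109618/0.01123720 − 1)×1000 = (0.987451 − 1)×1000 = -12.549‰
f_A = (δ_mix − δ_B)/(δ_A − δ_B) = (-4.30 − (-12.549))/(0.123 − (-12.549))
f_A = 8.249 / 12.672 = 0.6510

0.651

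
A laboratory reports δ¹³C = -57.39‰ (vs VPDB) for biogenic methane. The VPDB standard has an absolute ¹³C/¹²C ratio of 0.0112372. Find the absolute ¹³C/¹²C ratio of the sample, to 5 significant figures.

0.010592

R_sample = R_standard × (δ¹³C/1000 + 1)
R_sample = 0.0112372 × (-57.39/1000 + 1) = 0.0112372 × 0.942610
R_sample = 0.0105923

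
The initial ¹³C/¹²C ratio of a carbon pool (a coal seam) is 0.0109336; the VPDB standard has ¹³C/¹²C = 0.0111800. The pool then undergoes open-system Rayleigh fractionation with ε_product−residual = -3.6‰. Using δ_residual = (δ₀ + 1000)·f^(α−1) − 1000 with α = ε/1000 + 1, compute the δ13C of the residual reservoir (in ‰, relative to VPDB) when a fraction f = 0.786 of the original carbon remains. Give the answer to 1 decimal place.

δ₀ = (0.0109336/0.0111800 − 1)×1000 = (0.977961 − 1)×1000 = -22.039‰
α − 1 = ε/1000 = -0.0036
f^(α−1) = 0.786^(-0.0036) = 1.000867
δ_res = (-22.039 + 1000) × 1.000867 − 1000 = 978.809 − 1000 = -21.19‰

-21.2‰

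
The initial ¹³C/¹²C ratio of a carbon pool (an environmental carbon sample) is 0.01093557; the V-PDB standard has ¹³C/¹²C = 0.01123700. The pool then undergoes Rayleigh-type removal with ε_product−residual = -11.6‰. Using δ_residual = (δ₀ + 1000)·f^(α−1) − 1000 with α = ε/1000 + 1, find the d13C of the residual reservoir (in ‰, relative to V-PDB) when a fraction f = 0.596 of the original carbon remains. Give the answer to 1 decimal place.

δ₀ = (0.01093557/0.01123700 − 1)×1000 = (0.973175 − 1)×1000 = -26.825‰
α − 1 = ε/1000 = -0.0116
f^(α−1) = 0.596^(-0.0116) = 1.006021
δ_res = (-26.825 + 1000) × 1.006021 − 1000 = 979.035 − 1000 = -20.97‰

-21.0‰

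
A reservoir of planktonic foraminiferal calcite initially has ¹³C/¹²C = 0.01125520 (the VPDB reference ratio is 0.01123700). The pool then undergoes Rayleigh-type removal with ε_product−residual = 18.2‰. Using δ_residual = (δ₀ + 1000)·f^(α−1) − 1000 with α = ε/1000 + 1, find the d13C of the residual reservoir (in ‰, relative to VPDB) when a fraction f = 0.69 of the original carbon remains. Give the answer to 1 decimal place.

δ₀ = (0.01125520/0.01123700 − 1)×1000 = (1.001620 − 1)×1000 = 1.620‰
α − 1 = ε/1000 = 0.0182
f^(α−1) = 0.69^(0.0182) = 0.993269
δ_res = (1.620 + 1000) × 0.993269 − 1000 = 994.878 − 1000 = -5.12‰

-5.1‰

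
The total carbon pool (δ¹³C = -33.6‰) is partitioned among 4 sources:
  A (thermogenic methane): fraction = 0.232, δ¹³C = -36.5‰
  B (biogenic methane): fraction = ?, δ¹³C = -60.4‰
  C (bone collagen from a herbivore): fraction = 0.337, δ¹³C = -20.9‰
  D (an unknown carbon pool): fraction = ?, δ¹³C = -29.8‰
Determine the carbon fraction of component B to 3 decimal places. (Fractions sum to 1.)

0.171

Let f_B and f_D be the unknown fractions; fractions sum to 1 so f_B + f_D = 0.431.
Mass balance: Σ fᵢ·δᵢ = δ_bulk ⇒ f_B·(-60.4) + f_D·(-29.8) = -33.6 − (-15.511) = -18.089
Substitute f_D = 0.431 − f_B:
f_B·(-60.4 − -29.8) = -18.089 − 0.431×(-29.8) = -5.245
f_B = -5.245 / -30.6 = 0.1714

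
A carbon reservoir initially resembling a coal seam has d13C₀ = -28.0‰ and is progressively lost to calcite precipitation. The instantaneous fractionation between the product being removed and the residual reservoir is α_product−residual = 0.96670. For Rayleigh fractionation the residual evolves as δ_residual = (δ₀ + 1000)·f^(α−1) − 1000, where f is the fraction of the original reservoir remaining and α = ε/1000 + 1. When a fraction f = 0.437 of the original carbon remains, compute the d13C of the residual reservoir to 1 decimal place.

Rayleigh residual: δ_res = (δ₀ + 1000)·f^(α−1) − 1000
α − 1 = -0.03330
f^(α−1) = 0.437^(-0.03330) = 1.027950
δ_res = (-28.0 + 1000) × 1.027950 − 1000 = 999.167 − 1000 = -0.83‰

-0.8‰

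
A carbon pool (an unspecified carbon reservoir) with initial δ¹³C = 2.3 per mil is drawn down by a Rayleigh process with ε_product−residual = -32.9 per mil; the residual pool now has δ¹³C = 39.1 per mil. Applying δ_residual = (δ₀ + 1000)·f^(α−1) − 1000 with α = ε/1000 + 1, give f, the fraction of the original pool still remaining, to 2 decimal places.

α − 1 = ε/1000 = -0.0329
(δ_res + 1000)/(δ₀ + 1000) = (39.1 + 1000)/(2.3 + 1000) = 1039.1/1002.3 = 1.036716
f = 1.036716^(1/-0.0329) = exp(ln(1.036716)/-0.0329) = exp(0.03606/-0.0329)
f = exp(-1.0960) = 0.3342

0.33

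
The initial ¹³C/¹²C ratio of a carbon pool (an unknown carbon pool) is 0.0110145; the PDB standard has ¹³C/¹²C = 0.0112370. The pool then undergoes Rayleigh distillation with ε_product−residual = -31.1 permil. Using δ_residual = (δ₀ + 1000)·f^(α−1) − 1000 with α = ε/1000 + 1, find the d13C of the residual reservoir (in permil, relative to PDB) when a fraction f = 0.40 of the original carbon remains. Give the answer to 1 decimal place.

δ₀ = (0.0110145/0.0112370 − 1)×1000 = (0.980199 − 1)×1000 = -19.801 permil
α − 1 = ε/1000 = -0.0311
f^(α−1) = 0.40^(-0.0311) = 1.028907
δ_res = (-19.801 + 1000) × 1.028907 − 1000 = 1008.534 − 1000 = 8.53 permil

8.5 permil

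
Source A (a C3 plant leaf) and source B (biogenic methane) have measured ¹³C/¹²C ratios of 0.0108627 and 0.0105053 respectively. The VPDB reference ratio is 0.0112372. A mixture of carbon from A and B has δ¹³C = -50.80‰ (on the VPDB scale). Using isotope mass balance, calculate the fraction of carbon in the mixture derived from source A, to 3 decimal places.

0.451

δ_A = (0.0108627/0.0112372 − 1)×1000 = (0.966673 − 1)×1000 = -33.327‰
δ_B = (0.0105053/0.0112372 − 1)×1000 = (0.934868 − 1)×1000 = -65.132‰
f_A = (δ_mix − δ_B)/(δ_A − δ_B) = (-50.80 − (-65.132))/(-33.327 − (-65.132))
f_A = 14.332 / 31.805 = 0.4506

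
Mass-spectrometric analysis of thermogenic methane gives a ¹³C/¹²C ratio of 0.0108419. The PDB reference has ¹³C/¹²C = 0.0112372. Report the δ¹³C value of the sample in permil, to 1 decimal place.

-35.2 permil

δ¹³C = (R_sample / R_standard − 1) × 1000
R_sample / R_standard = 0.0108419 / 0.0112372 = 0.964822
δ¹³C = (0.964822 − 1) × 1000 = -35.18 permil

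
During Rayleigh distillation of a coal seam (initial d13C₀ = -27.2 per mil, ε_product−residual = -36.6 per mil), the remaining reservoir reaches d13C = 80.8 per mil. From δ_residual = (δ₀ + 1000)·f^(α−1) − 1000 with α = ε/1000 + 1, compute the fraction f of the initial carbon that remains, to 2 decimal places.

0.06

α − 1 = ε/1000 = -0.0366
(δ_res + 1000)/(δ₀ + 1000) = (80.8 + 1000)/(-27.2 + 1000) = 1080.8/972.8 = 1.111020
f = 1.111020^(1/-0.0366) = exp(ln(1.111020)/-0.0366) = exp(0.10528/-0.0366)
f = exp(-2.8765) = 0.0563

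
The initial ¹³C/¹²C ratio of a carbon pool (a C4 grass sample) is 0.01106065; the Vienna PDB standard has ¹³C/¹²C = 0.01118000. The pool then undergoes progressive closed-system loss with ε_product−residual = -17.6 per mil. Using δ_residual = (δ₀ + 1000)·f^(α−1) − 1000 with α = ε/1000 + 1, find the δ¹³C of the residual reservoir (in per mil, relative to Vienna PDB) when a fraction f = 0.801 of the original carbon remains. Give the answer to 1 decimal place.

-6.8 per mil

δ₀ = (0.01106065/0.01118000 − 1)×1000 = (0.989325 − 1)×1000 = -10.675 per mil
α − 1 = ε/1000 = -0.0176
f^(α−1) = 0.801^(-0.0176) = 1.003913
δ_res = (-10.675 + 1000) × 1.003913 − 1000 = 993.196 − 1000 = -6.80 per mil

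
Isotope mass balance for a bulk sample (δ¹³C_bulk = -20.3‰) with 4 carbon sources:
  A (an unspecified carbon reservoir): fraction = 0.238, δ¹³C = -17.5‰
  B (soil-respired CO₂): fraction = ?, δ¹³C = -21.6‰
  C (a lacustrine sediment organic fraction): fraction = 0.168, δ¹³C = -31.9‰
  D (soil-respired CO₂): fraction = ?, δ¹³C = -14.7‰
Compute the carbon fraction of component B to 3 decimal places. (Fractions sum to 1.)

0.296

Let f_B and f_D be the unknown fractions; fractions sum to 1 so f_B + f_D = 0.594.
Mass balance: Σ fᵢ·δᵢ = δ_bulk ⇒ f_B·(-21.6) + f_D·(-14.7) = -20.3 − (-9.524) = -10.776
Substitute f_D = 0.594 − f_B:
f_B·(-21.6 − -14.7) = -10.776 − 0.594×(-14.7) = -2.044
f_B = -2.044 / -6.9 = 0.2962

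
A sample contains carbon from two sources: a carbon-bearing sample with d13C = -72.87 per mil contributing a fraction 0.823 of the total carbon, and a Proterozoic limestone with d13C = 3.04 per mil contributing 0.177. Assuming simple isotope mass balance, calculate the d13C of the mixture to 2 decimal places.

-59.43 per mil

δ_mix = f_A·δ_A + f_B·δ_B
δ_mix = 0.823 × (-72.87) + 0.177 × (3.04)
δ_mix = -59.972 + 0.538 = -59.434 per mil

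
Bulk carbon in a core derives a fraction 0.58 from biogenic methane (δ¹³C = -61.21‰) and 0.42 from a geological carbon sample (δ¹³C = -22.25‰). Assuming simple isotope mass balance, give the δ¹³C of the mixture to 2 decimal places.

δ_mix = f_A·δ_A + f_B·δ_B
δ_mix = 0.58 × (-61.21) + 0.42 × (-22.25)
δ_mix = -35.502 + -9.345 = -44.847‰

-44.85‰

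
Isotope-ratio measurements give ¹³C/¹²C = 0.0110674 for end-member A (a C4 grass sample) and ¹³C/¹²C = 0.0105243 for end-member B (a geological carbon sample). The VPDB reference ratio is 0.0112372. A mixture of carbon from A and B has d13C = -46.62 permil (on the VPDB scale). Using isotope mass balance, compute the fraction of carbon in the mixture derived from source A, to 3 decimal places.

0.348

δ_A = (0.0110674/0.0112372 − 1)×1000 = (0.984889 − 1)×1000 = -15.111 permil
δ_B = (0.0105243/0.0112372 − 1)×1000 = (0.936559 − 1)×1000 = -63.441 permil
f_A = (δ_mix − δ_B)/(δ_A − δ_B) = (-46.62 − (-63.441))/(-15.111 − (-63.441))
f_A = 16.821 / 48.331 = 0.3480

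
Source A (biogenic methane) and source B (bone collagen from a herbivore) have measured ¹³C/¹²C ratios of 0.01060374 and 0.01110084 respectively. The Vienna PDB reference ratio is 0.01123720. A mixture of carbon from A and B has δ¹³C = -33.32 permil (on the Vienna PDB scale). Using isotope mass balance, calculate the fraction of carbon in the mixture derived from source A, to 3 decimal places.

0.479

δ_A = (0.01060374/0.01123720 − 1)×1000 = (0.943628 − 1)×1000 = -56.372 permil
δ_B = (0.01110084/0.01123720 − 1)×1000 = (0.987865 − 1)×1000 = -12.135 permil
f_A = (δ_mix − δ_B)/(δ_A − δ_B) = (-33.32 − (-12.135))/(-56.372 − (-12.135))
f_A = -21.185 / -44.237 = 0.4789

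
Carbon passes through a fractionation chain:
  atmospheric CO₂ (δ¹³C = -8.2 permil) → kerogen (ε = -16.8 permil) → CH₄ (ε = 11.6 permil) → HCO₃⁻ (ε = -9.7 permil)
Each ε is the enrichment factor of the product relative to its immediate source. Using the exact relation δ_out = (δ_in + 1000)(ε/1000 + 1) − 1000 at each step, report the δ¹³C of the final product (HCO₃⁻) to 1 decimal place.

-23.1 permil

step 1: δ = (-8.20 + 1000)·(-16.8/1000 + 1) − 1000 = -24.86 permil
step 2: δ = (-24.86 + 1000)·(11.6/1000 + 1) − 1000 = -13.55 permil
step 3: δ = (-13.55 + 1000)·(-9.7/1000 + 1) − 1000 = -23.12 permil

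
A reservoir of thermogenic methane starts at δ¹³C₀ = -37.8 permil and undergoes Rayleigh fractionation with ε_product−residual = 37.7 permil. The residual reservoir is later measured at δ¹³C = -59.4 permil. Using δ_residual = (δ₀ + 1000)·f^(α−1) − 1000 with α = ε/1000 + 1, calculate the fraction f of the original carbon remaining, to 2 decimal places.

α − 1 = ε/1000 = 0.0377
(δ_res + 1000)/(δ₀ + 1000) = (-59.4 + 1000)/(-37.8 + 1000) = 940.6/962.2 = 0.977551
f = 0.977551^(1/0.0377) = exp(ln(0.977551)/0.0377) = exp(-0.02270/0.0377)
f = exp(-0.6022) = 0.5476

0.55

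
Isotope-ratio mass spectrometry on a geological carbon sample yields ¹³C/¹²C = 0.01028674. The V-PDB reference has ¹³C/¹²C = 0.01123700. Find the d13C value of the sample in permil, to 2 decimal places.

-84.57 permil

d13C = (R_sample / R_standard − 1) × 1000
R_sample / R_standard = 0.01028674 / 0.01123700 = 0.915435
d13C = (0.915435 − 1) × 1000 = -84.565 permil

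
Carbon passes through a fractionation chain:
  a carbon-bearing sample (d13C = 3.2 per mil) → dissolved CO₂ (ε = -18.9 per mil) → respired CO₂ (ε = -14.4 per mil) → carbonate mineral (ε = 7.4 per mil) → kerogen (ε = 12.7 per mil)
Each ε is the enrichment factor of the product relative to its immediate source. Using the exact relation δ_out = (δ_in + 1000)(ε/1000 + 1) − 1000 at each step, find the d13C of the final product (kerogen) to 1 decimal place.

step 1: δ = (3.20 + 1000)·(-18.9/1000 + 1) − 1000 = -15.76 per mil
step 2: δ = (-15.76 + 1000)·(-14.4/1000 + 1) − 1000 = -29.93 per mil
step 3: δ = (-29.93 + 1000)·(7.4/1000 + 1) − 1000 = -22.76 per mil
step 4: δ = (-22.76 + 1000)·(12.7/1000 + 1) − 1000 = -10.34 per mil

-10.3 per mil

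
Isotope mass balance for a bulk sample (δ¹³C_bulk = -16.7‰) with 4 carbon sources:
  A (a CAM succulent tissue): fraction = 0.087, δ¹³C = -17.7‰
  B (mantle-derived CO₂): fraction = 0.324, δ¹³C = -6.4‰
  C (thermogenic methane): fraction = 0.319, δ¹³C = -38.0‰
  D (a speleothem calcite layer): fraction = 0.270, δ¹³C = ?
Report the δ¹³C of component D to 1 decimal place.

Isotope mass balance: δ_bulk = Σ fᵢ·δᵢ.
-16.7 = 0.087×(-17.7) + 0.324×(-6.4) + 0.319×(-38.0) + 0.270×δ_D
0.270·δ_D = -16.7 − (-15.736) = -0.964
δ_D = -0.964 / 0.270 = -3.57‰

-3.6‰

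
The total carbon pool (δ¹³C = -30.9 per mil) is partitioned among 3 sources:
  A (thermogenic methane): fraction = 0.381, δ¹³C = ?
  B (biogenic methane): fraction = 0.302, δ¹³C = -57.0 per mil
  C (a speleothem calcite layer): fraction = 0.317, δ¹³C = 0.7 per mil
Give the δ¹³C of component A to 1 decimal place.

-36.5 per mil

Isotope mass balance: δ_bulk = Σ fᵢ·δᵢ.
-30.9 = 0.381×δ_A + 0.302×(-57.0) + 0.317×(0.7)
0.381·δ_A = -30.9 − (-16.992) = -13.908
δ_A = -13.908 / 0.381 = -36.50 per mil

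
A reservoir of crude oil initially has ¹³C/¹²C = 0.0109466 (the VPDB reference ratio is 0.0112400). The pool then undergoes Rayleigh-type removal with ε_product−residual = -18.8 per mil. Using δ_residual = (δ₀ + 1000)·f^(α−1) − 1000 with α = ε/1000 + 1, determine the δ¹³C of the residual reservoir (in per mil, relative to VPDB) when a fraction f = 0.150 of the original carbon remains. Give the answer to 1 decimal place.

9.3 per mil

δ₀ = (0.0109466/0.0112400 − 1)×1000 = (0.973897 − 1)×1000 = -26.103 per mil
α − 1 = ε/1000 = -0.0188
f^(α−1) = 0.150^(-0.0188) = 1.036310
δ_res = (-26.103 + 1000) × 1.036310 − 1000 = 1009.259 − 1000 = 9.26 per mil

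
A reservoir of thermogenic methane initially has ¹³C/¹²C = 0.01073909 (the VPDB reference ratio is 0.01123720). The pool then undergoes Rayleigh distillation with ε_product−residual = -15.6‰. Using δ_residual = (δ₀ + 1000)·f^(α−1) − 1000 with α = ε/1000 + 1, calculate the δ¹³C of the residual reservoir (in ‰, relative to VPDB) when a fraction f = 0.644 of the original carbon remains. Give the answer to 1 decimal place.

δ₀ = (0.01073909/0.01123720 − 1)×1000 = (0.955673 − 1)×1000 = -44.327‰
α − 1 = ε/1000 = -0.0156
f^(α−1) = 0.644^(-0.0156) = 1.006888
δ_res = (-44.327 + 1000) × 1.006888 − 1000 = 962.256 − 1000 = -37.74‰

-37.7‰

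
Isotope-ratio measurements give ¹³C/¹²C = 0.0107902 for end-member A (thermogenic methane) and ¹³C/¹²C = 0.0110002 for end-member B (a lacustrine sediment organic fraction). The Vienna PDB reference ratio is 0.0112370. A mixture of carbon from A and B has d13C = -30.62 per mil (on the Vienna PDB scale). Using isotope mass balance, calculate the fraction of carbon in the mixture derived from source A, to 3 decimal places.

δ_A = (0.0107902/0.0112370 − 1)×1000 = (0.960238 − 1)×1000 = -39.762 per mil
δ_B = (0.0110002/0.0112370 − 1)×1000 = (0.978927 − 1)×1000 = -21.073 per mil
f_A = (δ_mix − δ_B)/(δ_A − δ_B) = (-30.62 − (-21.073))/(-39.762 − (-21.073))
f_A = -9.547 / -18.688 = 0.5108

0.511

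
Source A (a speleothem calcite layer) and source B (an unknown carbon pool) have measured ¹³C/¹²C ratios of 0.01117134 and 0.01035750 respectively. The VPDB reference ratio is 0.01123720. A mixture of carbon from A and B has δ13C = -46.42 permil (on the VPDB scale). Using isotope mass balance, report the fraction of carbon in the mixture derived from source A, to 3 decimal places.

δ_A = (0.01117134/0.01123720 − 1)×1000 = (0.994139 − 1)×1000 = -5.861 permil
δ_B = (0.01035750/0.01123720 − 1)×1000 = (0.921715 − 1)×1000 = -78.285 permil
f_A = (δ_mix − δ_B)/(δ_A − δ_B) = (-46.42 − (-78.285))/(-5.861 − (-78.285))
f_A = 31.865 / 72.424 = 0.4400

0.440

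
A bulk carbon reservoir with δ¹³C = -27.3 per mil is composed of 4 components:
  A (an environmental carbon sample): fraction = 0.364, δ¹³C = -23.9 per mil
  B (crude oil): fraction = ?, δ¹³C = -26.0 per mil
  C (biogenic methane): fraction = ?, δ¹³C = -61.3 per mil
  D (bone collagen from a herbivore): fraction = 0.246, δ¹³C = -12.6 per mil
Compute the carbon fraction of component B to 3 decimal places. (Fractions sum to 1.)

Let f_B and f_C be the unknown fractions; fractions sum to 1 so f_B + f_C = 0.390.
Mass balance: Σ fᵢ·δᵢ = δ_bulk ⇒ f_B·(-26.0) + f_C·(-61.3) = -27.3 − (-11.799) = -15.501
Substitute f_C = 0.390 − f_B:
f_B·(-26.0 − -61.3) = -15.501 − 0.390×(-61.3) = 8.406
f_B = 8.406 / 35.3 = 0.2381

0.238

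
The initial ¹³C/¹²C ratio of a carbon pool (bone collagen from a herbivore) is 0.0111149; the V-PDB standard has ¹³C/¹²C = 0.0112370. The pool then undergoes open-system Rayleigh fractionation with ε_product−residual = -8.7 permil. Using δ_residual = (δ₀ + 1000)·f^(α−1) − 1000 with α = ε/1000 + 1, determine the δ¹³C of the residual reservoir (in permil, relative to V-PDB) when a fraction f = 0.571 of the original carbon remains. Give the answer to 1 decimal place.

δ₀ = (0.0111149/0.0112370 − 1)×1000 = (0.989134 − 1)×1000 = -10.866 permil
α − 1 = ε/1000 = -0.0087
f^(α−1) = 0.571^(-0.0087) = 1.004887
δ_res = (-10.866 + 1000) × 1.004887 − 1000 = 993.968 − 1000 = -6.03 permil

-6.0 permil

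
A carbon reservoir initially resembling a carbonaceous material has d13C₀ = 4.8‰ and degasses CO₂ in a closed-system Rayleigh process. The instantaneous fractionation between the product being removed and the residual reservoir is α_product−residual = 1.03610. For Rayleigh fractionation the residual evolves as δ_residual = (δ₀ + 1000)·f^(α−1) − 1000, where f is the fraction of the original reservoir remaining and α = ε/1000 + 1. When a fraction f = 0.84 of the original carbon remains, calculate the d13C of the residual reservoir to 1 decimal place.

-1.5‰

Rayleigh residual: δ_res = (δ₀ + 1000)·f^(α−1) − 1000
α − 1 = 0.03610
f^(α−1) = 0.84^(0.03610) = 0.993726
δ_res = (4.8 + 1000) × 0.993726 − 1000 = 998.495 − 1000 = -1.50‰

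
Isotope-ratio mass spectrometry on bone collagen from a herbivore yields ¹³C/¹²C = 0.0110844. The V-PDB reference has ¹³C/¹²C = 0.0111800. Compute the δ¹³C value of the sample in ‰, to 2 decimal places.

δ¹³C = (R_sample / R_standard − 1) × 1000
R_sample / R_standard = 0.0110844 / 0.0111800 = 0.991449
δ¹³C = (0.991449 − 1) × 1000 = -8.551‰

-8.55‰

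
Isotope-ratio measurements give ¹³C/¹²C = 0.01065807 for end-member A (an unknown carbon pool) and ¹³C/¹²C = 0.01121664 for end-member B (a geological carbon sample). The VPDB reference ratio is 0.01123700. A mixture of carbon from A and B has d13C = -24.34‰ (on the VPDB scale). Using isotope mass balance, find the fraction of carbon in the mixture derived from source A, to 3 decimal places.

δ_A = (0.01065807/0.01123700 − 1)×1000 = (0.948480 − 1)×1000 = -51.520‰
δ_B = (0.01121664/0.01123700 − 1)×1000 = (0.998188 − 1)×1000 = -1.812‰
f_A = (δ_mix − δ_B)/(δ_A − δ_B) = (-24.34 − (-1.812))/(-51.520 − (-1.812))
f_A = -22.528 / -49.708 = 0.4532

0.453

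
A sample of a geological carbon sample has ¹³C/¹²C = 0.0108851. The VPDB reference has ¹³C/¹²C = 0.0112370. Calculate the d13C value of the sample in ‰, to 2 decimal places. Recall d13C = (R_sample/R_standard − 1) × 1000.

d13C = (R_sample / R_standard − 1) × 1000
R_sample / R_standard = 0.0108851 / 0.0112370 = 0.968684
d13C = (0.968684 − 1) × 1000 = -31.316‰

-31.32‰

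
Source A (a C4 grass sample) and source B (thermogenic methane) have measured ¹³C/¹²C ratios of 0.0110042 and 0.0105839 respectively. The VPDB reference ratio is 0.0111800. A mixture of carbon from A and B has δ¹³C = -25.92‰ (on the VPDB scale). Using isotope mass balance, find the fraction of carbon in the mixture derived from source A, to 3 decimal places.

0.729

δ_A = (0.0110042/0.0111800 − 1)×1000 = (0.984275 − 1)×1000 = -15.725‰
δ_B = (0.0105839/0.0111800 − 1)×1000 = (0.946682 − 1)×1000 = -53.318‰
f_A = (δ_mix − δ_B)/(δ_A − δ_B) = (-25.92 − (-53.318))/(-15.725 − (-53.318))
f_A = 27.398 / 37.594 = 0.7288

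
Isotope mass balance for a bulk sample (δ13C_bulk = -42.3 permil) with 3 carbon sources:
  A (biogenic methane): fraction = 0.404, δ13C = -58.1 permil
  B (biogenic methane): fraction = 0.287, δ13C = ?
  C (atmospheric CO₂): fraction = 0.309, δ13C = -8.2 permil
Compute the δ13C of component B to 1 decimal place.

Isotope mass balance: δ_bulk = Σ fᵢ·δᵢ.
-42.3 = 0.404×(-58.1) + 0.287×δ_B + 0.309×(-8.2)
0.287·δ_B = -42.3 − (-26.006) = -16.294
δ_B = -16.294 / 0.287 = -56.77 permil

-56.8 permil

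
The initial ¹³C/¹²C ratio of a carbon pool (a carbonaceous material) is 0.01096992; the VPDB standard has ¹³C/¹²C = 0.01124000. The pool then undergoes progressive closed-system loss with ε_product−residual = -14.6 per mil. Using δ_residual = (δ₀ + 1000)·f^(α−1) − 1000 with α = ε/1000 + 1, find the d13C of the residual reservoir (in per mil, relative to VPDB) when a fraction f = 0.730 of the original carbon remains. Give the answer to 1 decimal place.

δ₀ = (0.01096992/0.01124000 − 1)×1000 = (0.975972 − 1)×1000 = -24.028 per mil
α − 1 = ε/1000 = -0.0146
f^(α−1) = 0.730^(-0.0146) = 1.004605
δ_res = (-24.028 + 1000) × 1.004605 − 1000 = 980.466 − 1000 = -19.53 per mil

-19.5 per mil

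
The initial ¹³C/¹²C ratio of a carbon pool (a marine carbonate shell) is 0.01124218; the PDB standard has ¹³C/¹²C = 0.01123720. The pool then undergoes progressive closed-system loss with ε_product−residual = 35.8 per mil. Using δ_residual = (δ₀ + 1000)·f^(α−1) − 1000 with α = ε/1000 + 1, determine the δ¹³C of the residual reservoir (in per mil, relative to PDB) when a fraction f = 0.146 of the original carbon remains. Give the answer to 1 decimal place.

δ₀ = (0.01124218/0.01123720 − 1)×1000 = (1.000443 − 1)×1000 = 0.443 per mil
α − 1 = ε/1000 = 0.0358
f^(α−1) = 0.146^(0.0358) = 0.933434
δ_res = (0.443 + 1000) × 0.933434 − 1000 = 933.848 − 1000 = -66.15 per mil

-66.2 per mil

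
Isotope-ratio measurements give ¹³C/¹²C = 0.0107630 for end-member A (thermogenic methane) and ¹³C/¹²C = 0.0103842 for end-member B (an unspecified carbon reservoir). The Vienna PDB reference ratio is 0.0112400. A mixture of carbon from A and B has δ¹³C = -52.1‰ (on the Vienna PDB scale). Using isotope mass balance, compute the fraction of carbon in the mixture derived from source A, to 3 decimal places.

0.713

δ_A = (0.0107630/0.0112400 − 1)×1000 = (0.957562 − 1)×1000 = -42.438‰
δ_B = (0.0103842/0.0112400 − 1)×1000 = (0.923861 − 1)×1000 = -76.139‰
f_A = (δ_mix − δ_B)/(δ_A − δ_B) = (-52.1 − (-76.139))/(-42.438 − (-76.139))
f_A = 24.039 / 33.701 = 0.7133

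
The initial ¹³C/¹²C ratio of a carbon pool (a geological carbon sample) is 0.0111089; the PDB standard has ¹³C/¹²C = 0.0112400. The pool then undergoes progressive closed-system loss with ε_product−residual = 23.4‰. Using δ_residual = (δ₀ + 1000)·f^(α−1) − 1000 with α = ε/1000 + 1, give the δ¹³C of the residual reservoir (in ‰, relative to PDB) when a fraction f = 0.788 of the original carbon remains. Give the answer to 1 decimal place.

-17.2‰

δ₀ = (0.0111089/0.0112400 − 1)×1000 = (0.988336 − 1)×1000 = -11.664‰
α − 1 = ε/1000 = 0.0234
f^(α−1) = 0.788^(0.0234) = 0.994440
δ_res = (-11.664 + 1000) × 0.994440 − 1000 = 982.841 − 1000 = -17.16‰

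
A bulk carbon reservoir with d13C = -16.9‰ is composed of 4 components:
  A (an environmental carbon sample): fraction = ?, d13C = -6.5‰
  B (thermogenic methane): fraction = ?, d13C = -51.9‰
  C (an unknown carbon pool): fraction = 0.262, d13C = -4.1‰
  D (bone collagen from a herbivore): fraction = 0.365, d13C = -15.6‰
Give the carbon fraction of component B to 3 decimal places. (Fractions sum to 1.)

Let f_B and f_A be the unknown fractions; fractions sum to 1 so f_B + f_A = 0.373.
Mass balance: Σ fᵢ·δᵢ = δ_bulk ⇒ f_B·(-51.9) + f_A·(-6.5) = -16.9 − (-6.768) = -10.132
Substitute f_A = 0.373 − f_B:
f_B·(-51.9 − -6.5) = -10.132 − 0.373×(-6.5) = -7.707
f_B = -7.707 / -45.4 = 0.1698

0.170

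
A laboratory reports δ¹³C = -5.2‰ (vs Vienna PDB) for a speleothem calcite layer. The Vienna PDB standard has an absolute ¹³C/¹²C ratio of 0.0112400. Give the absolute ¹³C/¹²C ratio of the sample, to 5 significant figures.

R_sample = R_standard × (δ¹³C/1000 + 1)
R_sample = 0.0112400 × (-5.2/1000 + 1) = 0.0112400 × 0.994800
R_sample = 0.0111816

0.011182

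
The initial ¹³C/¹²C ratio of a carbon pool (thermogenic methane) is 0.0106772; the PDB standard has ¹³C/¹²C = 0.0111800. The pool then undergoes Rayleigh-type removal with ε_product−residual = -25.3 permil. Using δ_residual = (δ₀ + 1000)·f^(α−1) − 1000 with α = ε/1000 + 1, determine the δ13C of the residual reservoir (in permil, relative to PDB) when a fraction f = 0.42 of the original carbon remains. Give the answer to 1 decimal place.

-23.8 permil

δ₀ = (0.0106772/0.0111800 − 1)×1000 = (0.955027 − 1)×1000 = -44.973 permil
α − 1 = ε/1000 = -0.0253
f^(α−1) = 0.42^(-0.0253) = 1.022190
δ_res = (-44.973 + 1000) × 1.022190 − 1000 = 976.219 − 1000 = -23.78 permil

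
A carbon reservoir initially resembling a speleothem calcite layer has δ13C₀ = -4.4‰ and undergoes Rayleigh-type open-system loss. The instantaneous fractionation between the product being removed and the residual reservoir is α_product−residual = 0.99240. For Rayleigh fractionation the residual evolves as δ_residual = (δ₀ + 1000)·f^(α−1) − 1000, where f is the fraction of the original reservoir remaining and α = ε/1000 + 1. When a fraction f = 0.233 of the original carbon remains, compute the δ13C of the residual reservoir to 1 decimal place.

Rayleigh residual: δ_res = (δ₀ + 1000)·f^(α−1) − 1000
α − 1 = -0.00760
f^(α−1) = 0.233^(-0.00760) = 1.011133
δ_res = (-4.4 + 1000) × 1.011133 − 1000 = 1006.684 − 1000 = 6.68‰

6.7‰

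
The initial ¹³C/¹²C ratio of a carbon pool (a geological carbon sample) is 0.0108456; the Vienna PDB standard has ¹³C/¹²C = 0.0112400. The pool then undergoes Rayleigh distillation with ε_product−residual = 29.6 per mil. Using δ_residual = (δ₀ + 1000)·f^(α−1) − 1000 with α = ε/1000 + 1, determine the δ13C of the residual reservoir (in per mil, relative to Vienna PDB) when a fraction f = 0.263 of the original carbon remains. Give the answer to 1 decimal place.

δ₀ = (0.0108456/0.0112400 − 1)×1000 = (0.964911 − 1)×1000 = -35.089 per mil
α − 1 = ε/1000 = 0.0296
f^(α−1) = 0.263^(0.0296) = 0.961237
δ_res = (-35.089 + 1000) × 0.961237 − 1000 = 927.509 − 1000 = -72.49 per mil

-72.5 per mil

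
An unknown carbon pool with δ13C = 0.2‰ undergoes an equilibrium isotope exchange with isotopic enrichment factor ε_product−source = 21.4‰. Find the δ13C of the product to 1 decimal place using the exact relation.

21.6‰

To first order, δ_product ≈ δ_source + ε = 21.6‰.
Exactly, δ_product = (δ_source + 1000)·(ε/1000 + 1) − 1000.
δ_product = (0.2 + 1000) × (21.4/1000 + 1) − 1000
δ_product = 21.60‰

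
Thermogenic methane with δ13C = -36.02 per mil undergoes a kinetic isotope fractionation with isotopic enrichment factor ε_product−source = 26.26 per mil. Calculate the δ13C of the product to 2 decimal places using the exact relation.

-10.71 per mil

To first order, δ_product ≈ δ_source + ε = -9.76 per mil.
Exactly, δ_product = (δ_source + 1000)·(ε/1000 + 1) − 1000.
δ_product = (-36.02 + 1000) × (26.26/1000 + 1) − 1000
δ_product = -10.706 per mil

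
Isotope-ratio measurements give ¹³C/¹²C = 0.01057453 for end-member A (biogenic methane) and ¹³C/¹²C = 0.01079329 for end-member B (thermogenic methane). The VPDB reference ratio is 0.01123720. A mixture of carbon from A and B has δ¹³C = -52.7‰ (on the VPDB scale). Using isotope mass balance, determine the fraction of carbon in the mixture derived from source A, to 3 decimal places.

δ_A = (0.01057453/0.01123720 − 1)×1000 = (0.941029 − 1)×1000 = -58.971‰
δ_B = (0.01079329/0.01123720 − 1)×1000 = (0.960496 − 1)×1000 = -39.504‰
f_A = (δ_mix − δ_B)/(δ_A − δ_B) = (-52.7 − (-39.504))/(-58.971 − (-39.504))
f_A = -13.196 / -19.467 = 0.6779

0.678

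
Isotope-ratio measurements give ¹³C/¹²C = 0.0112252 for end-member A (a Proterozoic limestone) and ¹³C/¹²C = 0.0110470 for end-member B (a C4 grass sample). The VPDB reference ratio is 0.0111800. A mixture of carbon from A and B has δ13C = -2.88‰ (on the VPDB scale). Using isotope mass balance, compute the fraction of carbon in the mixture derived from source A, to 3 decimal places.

δ_A = (0.0112252/0.0111800 − 1)×1000 = (1.004043 − 1)×1000 = 4.043‰
δ_B = (0.0110470/0.0111800 − 1)×1000 = (0.988104 − 1)×1000 = -11.896‰
f_A = (δ_mix − δ_B)/(δ_A − δ_B) = (-2.88 − (-11.896))/(4.043 − (-11.896))
f_A = 9.016 / 15.939 = 0.5657

0.566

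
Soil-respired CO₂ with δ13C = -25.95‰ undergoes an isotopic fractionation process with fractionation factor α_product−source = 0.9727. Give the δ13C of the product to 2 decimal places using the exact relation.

-52.54‰

δ_product = (δ_source + 1000)·α − 1000
δ_product = (-25.95 + 1000) × 0.9727 − 1000
δ_product = 947.458 − 1000 = -52.542‰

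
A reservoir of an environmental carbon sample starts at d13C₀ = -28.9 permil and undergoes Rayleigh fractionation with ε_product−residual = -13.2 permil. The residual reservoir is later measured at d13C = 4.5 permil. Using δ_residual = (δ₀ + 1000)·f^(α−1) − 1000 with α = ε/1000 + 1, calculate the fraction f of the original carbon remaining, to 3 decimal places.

α − 1 = ε/1000 = -0.0132
(δ_res + 1000)/(δ₀ + 1000) = (4.5 + 1000)/(-28.9 + 1000) = 1004.5/971.1 = 1.034394
f = 1.034394^(1/-0.0132) = exp(ln(1.034394)/-0.0132) = exp(0.03382/-0.0132)
f = exp(-2.5618) = 0.0772

0.077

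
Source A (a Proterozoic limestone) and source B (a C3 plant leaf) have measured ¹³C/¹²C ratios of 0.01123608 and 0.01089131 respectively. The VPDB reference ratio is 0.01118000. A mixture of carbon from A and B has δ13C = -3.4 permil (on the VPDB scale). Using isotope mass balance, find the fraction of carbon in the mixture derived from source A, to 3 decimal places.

0.727

δ_A = (0.01123608/0.01118000 − 1)×1000 = (1.005016 − 1)×1000 = 5.016 permil
δ_B = (0.01089131/0.01118000 − 1)×1000 = (0.974178 − 1)×1000 = -25.822 permil
f_A = (δ_mix − δ_B)/(δ_A − δ_B) = (-3.4 − (-25.822))/(5.016 − (-25.822))
f_A = 22.422 / 30.838 = 0.7271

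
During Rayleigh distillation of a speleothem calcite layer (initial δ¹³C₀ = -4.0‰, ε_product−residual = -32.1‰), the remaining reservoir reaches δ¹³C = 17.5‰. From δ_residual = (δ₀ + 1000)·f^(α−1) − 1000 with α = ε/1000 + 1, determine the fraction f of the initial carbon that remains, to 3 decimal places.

α − 1 = ε/1000 = -0.0321
(δ_res + 1000)/(δ₀ + 1000) = (17.5 + 1000)/(-4.0 + 1000) = 1017.5/996.0 = 1.021586
f = 1.021586^(1/-0.0321) = exp(ln(1.021586)/-0.0321) = exp(0.02136/-0.0321)
f = exp(-0.6653) = 0.5141

0.514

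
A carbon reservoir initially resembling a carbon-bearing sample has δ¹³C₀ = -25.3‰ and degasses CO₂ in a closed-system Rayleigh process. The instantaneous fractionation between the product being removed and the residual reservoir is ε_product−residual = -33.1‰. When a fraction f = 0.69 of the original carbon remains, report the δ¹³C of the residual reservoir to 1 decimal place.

-13.3‰

Rayleigh residual: δ_res = (δ₀ + 1000)·f^(α−1) − 1000
α = ε/1000 + 1 = 0.96690, so α − 1 = -0.03310
f^(α−1) = 0.69^(-0.03310) = 1.012358
δ_res = (-25.3 + 1000) × 1.012358 − 1000 = 986.745 − 1000 = -13.25‰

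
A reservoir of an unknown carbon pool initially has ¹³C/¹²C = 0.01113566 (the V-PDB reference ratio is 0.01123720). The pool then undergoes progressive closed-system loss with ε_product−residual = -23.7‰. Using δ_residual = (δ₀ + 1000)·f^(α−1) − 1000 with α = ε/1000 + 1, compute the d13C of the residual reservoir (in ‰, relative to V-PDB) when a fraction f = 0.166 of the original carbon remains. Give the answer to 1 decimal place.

34.0‰

δ₀ = (0.01113566/0.01123720 − 1)×1000 = (0.990964 − 1)×1000 = -9.036‰
α − 1 = ε/1000 = -0.0237
f^(α−1) = 0.166^(-0.0237) = 1.043478
δ_res = (-9.036 + 1000) × 1.043478 − 1000 = 1034.049 − 1000 = 34.05‰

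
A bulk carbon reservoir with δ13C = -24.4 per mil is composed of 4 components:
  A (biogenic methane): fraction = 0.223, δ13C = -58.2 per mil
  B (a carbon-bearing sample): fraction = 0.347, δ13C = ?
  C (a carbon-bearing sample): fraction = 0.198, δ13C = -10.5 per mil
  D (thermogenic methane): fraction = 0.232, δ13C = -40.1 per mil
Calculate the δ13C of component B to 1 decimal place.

Isotope mass balance: δ_bulk = Σ fᵢ·δᵢ.
-24.4 = 0.223×(-58.2) + 0.347×δ_B + 0.198×(-10.5) + 0.232×(-40.1)
0.347·δ_B = -24.4 − (-24.361) = -0.039
δ_B = -0.039 / 0.347 = -0.11 per mil

-0.1 per mil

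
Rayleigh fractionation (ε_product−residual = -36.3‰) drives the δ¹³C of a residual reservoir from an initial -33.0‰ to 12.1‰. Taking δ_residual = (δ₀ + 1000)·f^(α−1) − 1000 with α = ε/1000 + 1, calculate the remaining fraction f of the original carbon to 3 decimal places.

0.285

α − 1 = ε/1000 = -0.0363
(δ_res + 1000)/(δ₀ + 1000) = (12.1 + 1000)/(-33.0 + 1000) = 1012.1/967.0 = 1.046639
f = 1.046639^(1/-0.0363) = exp(ln(1.046639)/-0.0363) = exp(0.04558/-0.0363)
f = exp(-1.2558) = 0.2849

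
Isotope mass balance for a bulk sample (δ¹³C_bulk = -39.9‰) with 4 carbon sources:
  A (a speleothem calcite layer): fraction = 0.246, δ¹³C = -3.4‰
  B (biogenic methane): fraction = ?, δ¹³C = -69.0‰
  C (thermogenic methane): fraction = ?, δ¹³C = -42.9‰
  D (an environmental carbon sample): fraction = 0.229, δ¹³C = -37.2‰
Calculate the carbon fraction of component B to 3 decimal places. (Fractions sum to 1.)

0.307

Let f_B and f_C be the unknown fractions; fractions sum to 1 so f_B + f_C = 0.525.
Mass balance: Σ fᵢ·δᵢ = δ_bulk ⇒ f_B·(-69.0) + f_C·(-42.9) = -39.9 − (-9.355) = -30.545
Substitute f_C = 0.525 − f_B:
f_B·(-69.0 − -42.9) = -30.545 − 0.525×(-42.9) = -8.022
f_B = -8.022 / -26.1 = 0.3074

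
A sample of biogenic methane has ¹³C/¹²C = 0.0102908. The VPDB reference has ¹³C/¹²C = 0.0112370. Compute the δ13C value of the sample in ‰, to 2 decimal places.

-84.20‰

δ13C = (R_sample / R_standard − 1) × 1000
R_sample / R_standard = 0.0102908 / 0.0112370 = 0.915796
δ13C = (0.915796 − 1) × 1000 = -84.204‰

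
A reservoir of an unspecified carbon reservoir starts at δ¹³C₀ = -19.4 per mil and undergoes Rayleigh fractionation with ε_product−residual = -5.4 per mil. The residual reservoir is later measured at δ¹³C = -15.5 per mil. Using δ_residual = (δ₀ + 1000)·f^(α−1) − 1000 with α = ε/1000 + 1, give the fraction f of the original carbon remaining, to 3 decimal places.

0.479

α − 1 = ε/1000 = -0.0054
(δ_res + 1000)/(δ₀ + 1000) = (-15.5 + 1000)/(-19.4 + 1000) = 984.5/980.6 = 1.003977
f = 1.003977^(1/-0.0054) = exp(ln(1.003977)/-0.0054) = exp(0.00397/-0.0054)
f = exp(-0.7350) = 0.4795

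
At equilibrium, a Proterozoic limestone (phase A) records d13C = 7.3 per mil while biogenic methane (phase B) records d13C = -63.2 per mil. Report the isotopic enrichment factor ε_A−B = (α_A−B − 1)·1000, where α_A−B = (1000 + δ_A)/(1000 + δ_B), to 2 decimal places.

α_A−B = (1000 + 7.3) / (1000 + -63.2) = 1007.3 / 936.8 = 1.075256
ε_A−B = (1.075256 − 1) × 1000 = 75.256 per mil
(The approximation ε ≈ δ_A − δ_B would give 70.5 per mil.)

75.26 per mil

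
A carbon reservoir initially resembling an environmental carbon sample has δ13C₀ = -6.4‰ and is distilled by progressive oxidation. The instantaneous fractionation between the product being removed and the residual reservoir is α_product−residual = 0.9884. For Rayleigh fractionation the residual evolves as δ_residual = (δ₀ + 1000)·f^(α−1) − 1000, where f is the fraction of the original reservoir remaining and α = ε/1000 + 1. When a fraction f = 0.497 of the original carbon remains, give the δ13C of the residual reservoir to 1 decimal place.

1.7‰

Rayleigh residual: δ_res = (δ₀ + 1000)·f^(α−1) − 1000
α − 1 = -0.01160
f^(α−1) = 0.497^(-0.01160) = 1.008143
δ_res = (-6.4 + 1000) × 1.008143 − 1000 = 1001.691 − 1000 = 1.69‰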